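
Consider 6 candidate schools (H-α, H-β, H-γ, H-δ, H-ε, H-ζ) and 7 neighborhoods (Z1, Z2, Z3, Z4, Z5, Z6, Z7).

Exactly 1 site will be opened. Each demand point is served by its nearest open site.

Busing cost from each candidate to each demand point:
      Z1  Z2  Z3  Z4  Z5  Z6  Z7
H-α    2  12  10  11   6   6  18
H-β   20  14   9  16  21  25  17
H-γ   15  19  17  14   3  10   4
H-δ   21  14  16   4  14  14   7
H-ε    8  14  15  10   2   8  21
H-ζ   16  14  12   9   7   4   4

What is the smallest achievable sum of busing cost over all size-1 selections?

Open {H-α}.
  Z1→H-α 2, Z2→H-α 12, Z3→H-α 10, Z4→H-α 11, Z5→H-α 6, Z6→H-α 6, Z7→H-α 18  ⇒ total 65.
Compare {H-ζ}: total 66.
Compare {H-ε}: total 78.
No size-1 selection does better; minimum is 65.

65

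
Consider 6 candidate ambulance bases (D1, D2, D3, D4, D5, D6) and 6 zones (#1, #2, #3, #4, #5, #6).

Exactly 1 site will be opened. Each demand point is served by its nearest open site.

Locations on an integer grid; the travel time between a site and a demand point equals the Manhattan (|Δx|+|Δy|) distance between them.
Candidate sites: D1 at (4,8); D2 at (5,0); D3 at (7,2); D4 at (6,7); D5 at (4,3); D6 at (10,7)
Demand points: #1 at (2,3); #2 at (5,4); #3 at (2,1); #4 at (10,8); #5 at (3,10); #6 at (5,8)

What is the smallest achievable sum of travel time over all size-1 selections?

31

Open {D1}.
  #1→D1 7, #2→D1 5, #3→D1 9, #4→D1 6, #5→D1 3, #6→D1 1  ⇒ total 31.
Compare {D5}: total 33.
Compare {D4}: total 35.
No size-1 selection does better; minimum is 31.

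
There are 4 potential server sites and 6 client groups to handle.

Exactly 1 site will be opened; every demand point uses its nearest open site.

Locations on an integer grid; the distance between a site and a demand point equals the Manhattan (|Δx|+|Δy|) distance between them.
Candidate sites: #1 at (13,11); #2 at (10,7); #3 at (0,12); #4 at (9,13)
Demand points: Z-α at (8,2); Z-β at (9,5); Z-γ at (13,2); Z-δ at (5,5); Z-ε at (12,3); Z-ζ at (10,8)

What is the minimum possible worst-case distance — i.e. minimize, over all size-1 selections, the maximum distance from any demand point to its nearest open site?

8

Open {#2}.
  Farthest demand point is Z-γ at distance 8 (to #2); all others are ≤ 8.
With {#1} the worst case is 14.
With {#4} the worst case is 15.
No size-1 selection achieves below 8.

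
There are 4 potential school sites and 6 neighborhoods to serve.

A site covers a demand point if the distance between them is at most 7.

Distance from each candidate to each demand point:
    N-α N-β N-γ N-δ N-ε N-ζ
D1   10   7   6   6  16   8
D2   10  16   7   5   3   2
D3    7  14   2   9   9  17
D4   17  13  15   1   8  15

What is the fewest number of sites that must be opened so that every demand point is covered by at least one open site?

3

Coverage sets (demand points within 7 of each site):
  D1: {N-β, N-γ, N-δ}
  D2: {N-γ, N-δ, N-ε, N-ζ}
  D3: {N-α, N-γ}
  D4: {N-δ}
No 2 sites suffice: every size-2 union leaves at least one demand point uncovered.
But {D1, D2, D3} covers everything, so the minimum is 3.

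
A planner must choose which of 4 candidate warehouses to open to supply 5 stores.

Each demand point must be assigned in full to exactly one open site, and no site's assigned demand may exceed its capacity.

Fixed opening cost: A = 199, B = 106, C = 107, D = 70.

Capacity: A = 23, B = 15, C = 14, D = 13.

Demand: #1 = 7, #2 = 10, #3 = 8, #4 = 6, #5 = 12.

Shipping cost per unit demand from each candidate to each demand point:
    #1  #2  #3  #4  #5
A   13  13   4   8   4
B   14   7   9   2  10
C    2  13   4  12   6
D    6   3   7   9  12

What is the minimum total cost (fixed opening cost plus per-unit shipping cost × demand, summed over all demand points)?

Open {A, C, D}; cheapest assignment that respects the capacities:
  A (cap 23, load 20): #3, #5 — cost 8×4 + 12×4 = 80
  C (cap 14, load 13): #1, #4 — cost 7×2 + 6×12 = 86
  D (cap 13, load 10): #2 — cost 10×3 = 30
  Shipping 196, fixed 376 → total 572.
  Any other capacity-feasible assignment to {A, C, D} ships for at least 196.
Compare {A, B, D}: its best feasible assignment gives total 595.
Compare {A, B, C, D}: its best feasible assignment gives total 618.
Every other set of open sites that can feasibly serve all demand totals ≥ 595 even under its best assignment. Minimum: 572.

572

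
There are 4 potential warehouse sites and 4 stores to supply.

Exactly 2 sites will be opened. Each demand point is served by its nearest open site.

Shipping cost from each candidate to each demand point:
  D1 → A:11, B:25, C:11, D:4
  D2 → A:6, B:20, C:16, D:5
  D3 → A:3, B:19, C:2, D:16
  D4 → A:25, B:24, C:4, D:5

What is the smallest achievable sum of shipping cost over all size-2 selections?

28

Open {D1, D3}.
  A→D3 3, B→D3 19, C→D3 2, D→D1 4  ⇒ total 28.
Compare {D2, D3}: total 29.
Compare {D3, D4}: total 29.
No size-2 selection does better; minimum is 28.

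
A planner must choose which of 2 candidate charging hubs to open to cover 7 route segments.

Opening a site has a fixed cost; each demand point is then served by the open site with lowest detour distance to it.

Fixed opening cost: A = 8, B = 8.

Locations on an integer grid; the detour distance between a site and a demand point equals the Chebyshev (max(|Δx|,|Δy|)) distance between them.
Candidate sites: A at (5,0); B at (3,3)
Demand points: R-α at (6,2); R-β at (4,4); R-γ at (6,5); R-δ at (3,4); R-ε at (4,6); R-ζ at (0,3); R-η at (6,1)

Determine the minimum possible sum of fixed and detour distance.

25

Open {B}: assign each demand point to its cheapest open site.
  R-α→B 3, R-β→B 1, R-γ→B 3, R-δ→B 1, R-ε→B 3, R-ζ→B 3, R-η→B 3
  detour distance 17, fixed 8 → total 25.
Compare {A, B}: detour distance 14 + fixed 16 = 30.
Compare {A}: detour distance 27 + fixed 8 = 35.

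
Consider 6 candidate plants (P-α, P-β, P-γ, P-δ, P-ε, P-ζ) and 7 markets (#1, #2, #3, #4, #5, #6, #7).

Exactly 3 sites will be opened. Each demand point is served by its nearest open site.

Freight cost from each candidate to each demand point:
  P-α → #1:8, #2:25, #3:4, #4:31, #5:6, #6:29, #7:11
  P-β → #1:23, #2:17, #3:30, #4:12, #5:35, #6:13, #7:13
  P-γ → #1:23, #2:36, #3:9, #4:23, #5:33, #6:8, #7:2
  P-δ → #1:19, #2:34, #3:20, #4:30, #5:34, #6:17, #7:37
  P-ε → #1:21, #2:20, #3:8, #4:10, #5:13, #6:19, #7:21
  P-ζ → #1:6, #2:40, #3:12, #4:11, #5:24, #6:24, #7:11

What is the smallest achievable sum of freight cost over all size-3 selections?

57

Open {P-α, P-β, P-γ}.
  #1→P-α 8, #2→P-β 17, #3→P-α 4, #4→P-β 12, #5→P-α 6, #6→P-γ 8, #7→P-γ 2  ⇒ total 57.
Compare {P-α, P-γ, P-ε}: total 58.
Compare {P-α, P-γ, P-ζ}: total 62.
No size-3 selection does better; minimum is 57.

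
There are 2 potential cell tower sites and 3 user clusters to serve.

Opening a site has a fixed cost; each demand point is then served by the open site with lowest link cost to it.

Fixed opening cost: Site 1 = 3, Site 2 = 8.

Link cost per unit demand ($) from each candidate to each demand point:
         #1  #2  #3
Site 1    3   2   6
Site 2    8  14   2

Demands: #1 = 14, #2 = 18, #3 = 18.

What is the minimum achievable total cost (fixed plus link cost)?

125

Open {Site 1, Site 2}: assign each demand point to its cheapest open site.
  #1→Site 1 14×3=42, #2→Site 1 18×2=36, #3→Site 2 18×2=36
  link cost 114, fixed 11 → total 125.
Compare {Site 1}: link cost 186 + fixed 3 = 189.
Compare {Site 2}: link cost 400 + fixed 8 = 408.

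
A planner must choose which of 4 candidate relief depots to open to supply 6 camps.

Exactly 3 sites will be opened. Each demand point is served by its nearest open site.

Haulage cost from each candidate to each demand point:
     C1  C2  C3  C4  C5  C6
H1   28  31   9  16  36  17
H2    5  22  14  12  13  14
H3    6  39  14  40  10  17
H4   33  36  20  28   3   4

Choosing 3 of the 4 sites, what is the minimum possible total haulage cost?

Open {H1, H2, H4}.
  C1→H2 5, C2→H2 22, C3→H1 9, C4→H2 12, C5→H4 3, C6→H4 4  ⇒ total 55.
Compare {H2, H3, H4}: total 60.
Compare {H1, H3, H4}: total 69.
No size-3 selection does better; minimum is 55.

55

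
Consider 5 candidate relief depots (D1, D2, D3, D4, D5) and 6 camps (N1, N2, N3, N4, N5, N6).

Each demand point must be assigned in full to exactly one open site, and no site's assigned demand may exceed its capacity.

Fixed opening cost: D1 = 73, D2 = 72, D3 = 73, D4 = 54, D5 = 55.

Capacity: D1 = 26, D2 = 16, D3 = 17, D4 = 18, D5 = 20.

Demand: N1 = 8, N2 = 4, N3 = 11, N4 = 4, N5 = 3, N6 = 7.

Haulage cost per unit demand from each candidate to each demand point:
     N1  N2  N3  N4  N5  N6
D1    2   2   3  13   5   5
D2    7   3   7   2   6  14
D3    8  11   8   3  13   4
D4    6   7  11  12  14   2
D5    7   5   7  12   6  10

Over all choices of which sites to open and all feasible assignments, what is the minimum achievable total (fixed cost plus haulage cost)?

258

Open {D1, D3}; cheapest assignment that respects the capacities:
  D1 (cap 26, load 26): N1, N2, N3, N5 — cost 8×2 + 4×2 + 11×3 + 3×5 = 72
  D3 (cap 17, load 11): N4, N6 — cost 4×3 + 7×4 = 40
  Shipping 112, fixed 146 → total 258.
  Any other capacity-feasible assignment to {D1, D3} ships for at least 112.
Compare {D1, D4}: its best feasible assignment gives total 261.
Compare {D1, D2}: its best feasible assignment gives total 267.
Every other set of open sites that can feasibly serve all demand totals ≥ 261 even under its best assignment. Minimum: 258.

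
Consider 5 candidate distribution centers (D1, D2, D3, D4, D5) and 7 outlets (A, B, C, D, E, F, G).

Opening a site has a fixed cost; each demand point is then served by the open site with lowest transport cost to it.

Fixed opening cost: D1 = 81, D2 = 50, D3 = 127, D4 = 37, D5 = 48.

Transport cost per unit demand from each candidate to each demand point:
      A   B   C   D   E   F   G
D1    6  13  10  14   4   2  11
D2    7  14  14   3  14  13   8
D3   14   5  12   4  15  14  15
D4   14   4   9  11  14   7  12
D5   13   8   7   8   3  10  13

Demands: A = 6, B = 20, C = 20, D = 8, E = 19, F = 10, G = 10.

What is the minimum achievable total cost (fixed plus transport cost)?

Open {D2, D4, D5}: assign each demand point to its cheapest open site.
  A→D2 6×7=42, B→D4 20×4=80, C→D5 20×7=140, D→D2 8×3=24, E→D5 19×3=57, F→D4 10×7=70, G→D2 10×8=80
  transport cost 493, fixed 135 → total 628.
Compare {D1, D2, D4, D5}: transport cost 437 + fixed 216 = 653.
Compare {D1, D2, D4}: transport cost 496 + fixed 168 = 664.
Compare {D1, D4, D5}: transport cost 507 + fixed 166 = 673.
All other subsets cost ≥ 653. Minimum total cost: 628.

628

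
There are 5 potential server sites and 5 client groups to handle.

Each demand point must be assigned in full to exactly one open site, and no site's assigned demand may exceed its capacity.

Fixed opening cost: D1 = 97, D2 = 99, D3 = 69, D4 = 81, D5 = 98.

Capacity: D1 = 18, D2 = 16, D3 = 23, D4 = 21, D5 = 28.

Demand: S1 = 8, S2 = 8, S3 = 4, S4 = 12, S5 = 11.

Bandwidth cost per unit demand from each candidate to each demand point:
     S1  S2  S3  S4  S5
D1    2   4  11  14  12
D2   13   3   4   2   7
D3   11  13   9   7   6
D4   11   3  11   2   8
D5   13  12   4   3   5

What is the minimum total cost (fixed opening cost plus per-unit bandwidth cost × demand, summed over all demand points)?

350

Open {D1, D5}; cheapest assignment that respects the capacities:
  D1 (cap 18, load 16): S1, S2 — cost 8×2 + 8×4 = 48
  D5 (cap 28, load 27): S3, S4, S5 — cost 4×4 + 12×3 + 11×5 = 107
  Shipping 155, fixed 195 → total 350.
  Any other capacity-feasible assignment to {D1, D5} ships for at least 155.
Compare {D3, D4}: its best feasible assignment gives total 388.
Compare {D4, D5}: its best feasible assignment gives total 398.
Every other set of open sites that can feasibly serve all demand totals ≥ 388 even under its best assignment. Minimum: 350.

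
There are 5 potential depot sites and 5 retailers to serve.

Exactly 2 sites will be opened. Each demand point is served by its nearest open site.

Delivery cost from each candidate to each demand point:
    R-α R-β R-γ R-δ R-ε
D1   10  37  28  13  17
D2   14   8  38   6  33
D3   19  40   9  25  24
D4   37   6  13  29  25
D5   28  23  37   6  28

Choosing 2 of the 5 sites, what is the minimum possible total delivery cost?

59

Open {D1, D4}.
  R-α→D1 10, R-β→D4 6, R-γ→D4 13, R-δ→D1 13, R-ε→D1 17  ⇒ total 59.
Compare {D2, D3}: total 61.
Compare {D2, D4}: total 64.
No size-2 selection does better; minimum is 59.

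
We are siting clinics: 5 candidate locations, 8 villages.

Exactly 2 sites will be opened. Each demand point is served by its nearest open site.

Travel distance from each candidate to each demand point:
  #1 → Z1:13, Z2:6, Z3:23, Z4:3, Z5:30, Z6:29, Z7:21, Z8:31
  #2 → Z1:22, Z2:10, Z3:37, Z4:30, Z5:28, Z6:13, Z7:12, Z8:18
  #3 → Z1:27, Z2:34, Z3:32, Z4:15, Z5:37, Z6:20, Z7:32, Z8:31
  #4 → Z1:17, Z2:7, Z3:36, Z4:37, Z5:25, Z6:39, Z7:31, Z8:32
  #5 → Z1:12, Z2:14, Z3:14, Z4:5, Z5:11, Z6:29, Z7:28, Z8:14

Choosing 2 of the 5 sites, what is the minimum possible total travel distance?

91

Open {#2, #5}.
  Z1→#5 12, Z2→#2 10, Z3→#5 14, Z4→#5 5, Z5→#5 11, Z6→#2 13, Z7→#2 12, Z8→#5 14  ⇒ total 91.
Compare {#1, #5}: total 110.
Compare {#1, #2}: total 116.
No size-2 selection does better; minimum is 91.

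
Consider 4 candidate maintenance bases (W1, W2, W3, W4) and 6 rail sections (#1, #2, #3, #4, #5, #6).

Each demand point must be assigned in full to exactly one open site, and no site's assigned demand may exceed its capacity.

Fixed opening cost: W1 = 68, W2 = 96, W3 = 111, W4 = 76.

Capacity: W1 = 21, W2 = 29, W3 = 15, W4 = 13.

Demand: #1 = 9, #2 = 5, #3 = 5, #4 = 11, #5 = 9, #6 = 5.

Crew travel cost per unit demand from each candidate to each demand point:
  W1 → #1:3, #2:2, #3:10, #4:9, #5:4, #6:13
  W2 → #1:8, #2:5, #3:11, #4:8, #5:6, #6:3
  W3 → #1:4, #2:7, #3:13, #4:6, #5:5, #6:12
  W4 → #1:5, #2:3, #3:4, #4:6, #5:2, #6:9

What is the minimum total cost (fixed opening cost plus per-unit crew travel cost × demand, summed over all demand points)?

Open {W1, W2}; cheapest assignment that respects the capacities:
  W1 (cap 21, load 19): #1, #2, #3 — cost 9×3 + 5×2 + 5×10 = 87
  W2 (cap 29, load 25): #4, #5, #6 — cost 11×8 + 9×6 + 5×3 = 157
  Shipping 244, fixed 164 → total 408.
  Any other capacity-feasible assignment to {W1, W2} ships for at least 244.
Compare {W1, W2, W4}: its best feasible assignment gives total 441.
Compare {W1, W2, W3}: its best feasible assignment gives total 497.
Every other set of open sites that can feasibly serve all demand totals ≥ 441 even under its best assignment. Minimum: 408.

408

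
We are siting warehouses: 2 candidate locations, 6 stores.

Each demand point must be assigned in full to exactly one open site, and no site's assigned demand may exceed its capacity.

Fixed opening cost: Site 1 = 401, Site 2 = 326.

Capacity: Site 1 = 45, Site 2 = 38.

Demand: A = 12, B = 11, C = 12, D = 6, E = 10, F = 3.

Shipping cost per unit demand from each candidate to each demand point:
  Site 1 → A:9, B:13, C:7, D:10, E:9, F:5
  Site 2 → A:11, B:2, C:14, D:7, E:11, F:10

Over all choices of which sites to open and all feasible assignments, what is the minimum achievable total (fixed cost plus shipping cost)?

Open {Site 1, Site 2}; cheapest assignment that respects the capacities:
  Site 1 (cap 45, load 37): A, C, E, F — cost 12×9 + 12×7 + 10×9 + 3×5 = 297
  Site 2 (cap 38, load 17): B, D — cost 11×2 + 6×7 = 64
  Shipping 361, fixed 727 → total 1088.
  Any other capacity-feasible assignment to {Site 1, Site 2} ships for at least 361.
Total demand is 54 and no other set of sites has combined capacity ≥ 54, so {Site 1, Site 2} is the only feasible choice of open sites. Minimum: 1088.

1088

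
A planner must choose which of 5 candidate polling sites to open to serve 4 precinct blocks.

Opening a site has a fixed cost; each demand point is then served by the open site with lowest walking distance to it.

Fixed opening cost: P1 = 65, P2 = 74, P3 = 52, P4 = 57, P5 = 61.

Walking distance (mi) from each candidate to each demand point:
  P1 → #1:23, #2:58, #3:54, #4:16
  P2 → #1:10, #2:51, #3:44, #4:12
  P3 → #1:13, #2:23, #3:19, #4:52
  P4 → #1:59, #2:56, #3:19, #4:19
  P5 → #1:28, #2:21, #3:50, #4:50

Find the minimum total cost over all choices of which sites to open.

Open {P3}: assign each demand point to its cheapest open site.
  #1→P3 13, #2→P3 23, #3→P3 19, #4→P3 52
  walking distance 107, fixed 52 → total 159.
Compare {P3, P4}: walking distance 74 + fixed 109 = 183.
Compare {P1, P3}: walking distance 71 + fixed 117 = 188.
Compare {P2, P3}: walking distance 64 + fixed 126 = 190.
All other subsets cost ≥ 183. Minimum total cost: 159.

159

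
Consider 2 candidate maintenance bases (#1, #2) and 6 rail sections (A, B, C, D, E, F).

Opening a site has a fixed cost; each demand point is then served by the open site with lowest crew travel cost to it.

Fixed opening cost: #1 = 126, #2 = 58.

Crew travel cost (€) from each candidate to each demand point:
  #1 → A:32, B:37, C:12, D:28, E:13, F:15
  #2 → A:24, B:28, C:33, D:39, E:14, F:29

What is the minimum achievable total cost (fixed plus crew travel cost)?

225

Open {#2}: assign each demand point to its cheapest open site.
  A→#2 24, B→#2 28, C→#2 33, D→#2 39, E→#2 14, F→#2 29
  crew travel cost 167, fixed 58 → total 225.
Compare {#1}: crew travel cost 137 + fixed 126 = 263.
Compare {#1, #2}: crew travel cost 120 + fixed 184 = 304.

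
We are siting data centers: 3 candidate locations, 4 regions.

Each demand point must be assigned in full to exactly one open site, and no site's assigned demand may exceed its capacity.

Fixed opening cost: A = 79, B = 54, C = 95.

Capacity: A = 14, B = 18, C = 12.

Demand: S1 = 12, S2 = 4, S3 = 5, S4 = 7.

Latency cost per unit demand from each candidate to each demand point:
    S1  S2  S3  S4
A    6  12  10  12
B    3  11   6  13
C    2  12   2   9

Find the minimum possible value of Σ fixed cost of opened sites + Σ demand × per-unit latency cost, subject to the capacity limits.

Open {B, C}; cheapest assignment that respects the capacities:
  B (cap 18, load 16): S1, S2 — cost 12×3 + 4×11 = 80
  C (cap 12, load 12): S3, S4 — cost 5×2 + 7×9 = 73
  Shipping 153, fixed 149 → total 302.
  Any other capacity-feasible assignment to {B, C} ships for at least 153.
Compare {A, B}: its best feasible assignment gives total 331.
Compare {A, B, C}: its best feasible assignment gives total 381.
Every other set of open sites that can feasibly serve all demand totals ≥ 331 even under its best assignment. Minimum: 302.

302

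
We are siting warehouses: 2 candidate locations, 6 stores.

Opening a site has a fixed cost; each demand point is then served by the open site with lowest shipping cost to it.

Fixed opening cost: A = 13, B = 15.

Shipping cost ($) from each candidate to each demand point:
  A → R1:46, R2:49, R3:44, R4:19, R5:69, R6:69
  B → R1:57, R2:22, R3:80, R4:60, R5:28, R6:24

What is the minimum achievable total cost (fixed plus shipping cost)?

Open {A, B}: assign each demand point to its cheapest open site.
  R1→A 46, R2→B 22, R3→A 44, R4→A 19, R5→B 28, R6→B 24
  shipping cost 183, fixed 28 → total 211.
Compare {B}: shipping cost 271 + fixed 15 = 286.
Compare {A}: shipping cost 296 + fixed 13 = 309.

211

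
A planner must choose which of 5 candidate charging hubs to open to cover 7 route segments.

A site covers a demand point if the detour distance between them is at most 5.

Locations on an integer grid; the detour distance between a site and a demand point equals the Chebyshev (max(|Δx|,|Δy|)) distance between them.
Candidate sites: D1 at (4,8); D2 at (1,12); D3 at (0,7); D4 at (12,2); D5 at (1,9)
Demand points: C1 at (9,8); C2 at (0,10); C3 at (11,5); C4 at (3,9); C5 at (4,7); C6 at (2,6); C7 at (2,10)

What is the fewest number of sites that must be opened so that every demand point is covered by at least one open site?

2

Coverage sets (demand points within 5 of each site):
  D1: {C1, C2, C4, C5, C6, C7}
  D2: {C2, C4, C5, C7}
  D3: {C2, C4, C5, C6, C7}
  D4: {C3}
  D5: {C2, C4, C5, C6, C7}
No single site covers all 7 demand points.
But {D1, D4} covers everything, so the minimum is 2.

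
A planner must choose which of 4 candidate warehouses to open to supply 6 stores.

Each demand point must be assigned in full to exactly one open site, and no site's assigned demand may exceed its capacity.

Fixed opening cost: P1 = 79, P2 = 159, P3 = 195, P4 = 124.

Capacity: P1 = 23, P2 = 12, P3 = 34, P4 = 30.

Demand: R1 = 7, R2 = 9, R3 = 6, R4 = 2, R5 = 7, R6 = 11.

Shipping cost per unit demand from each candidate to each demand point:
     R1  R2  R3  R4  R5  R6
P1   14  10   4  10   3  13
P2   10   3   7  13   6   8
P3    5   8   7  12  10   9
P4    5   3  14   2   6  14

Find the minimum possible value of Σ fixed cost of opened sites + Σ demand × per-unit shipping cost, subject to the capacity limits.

468

Open {P1, P4}; cheapest assignment that respects the capacities:
  P1 (cap 23, load 13): R3, R5 — cost 6×4 + 7×3 = 45
  P4 (cap 30, load 29): R1, R2, R4, R6 — cost 7×5 + 9×3 + 2×2 + 11×14 = 220
  Shipping 265, fixed 203 → total 468.
  Any other capacity-feasible assignment to {P1, P4} ships for at least 265.
Compare {P1, P3}: its best feasible assignment gives total 545.
Compare {P1, P2, P4}: its best feasible assignment gives total 561.
Every other set of open sites that can feasibly serve all demand totals ≥ 545 even under its best assignment. Minimum: 468.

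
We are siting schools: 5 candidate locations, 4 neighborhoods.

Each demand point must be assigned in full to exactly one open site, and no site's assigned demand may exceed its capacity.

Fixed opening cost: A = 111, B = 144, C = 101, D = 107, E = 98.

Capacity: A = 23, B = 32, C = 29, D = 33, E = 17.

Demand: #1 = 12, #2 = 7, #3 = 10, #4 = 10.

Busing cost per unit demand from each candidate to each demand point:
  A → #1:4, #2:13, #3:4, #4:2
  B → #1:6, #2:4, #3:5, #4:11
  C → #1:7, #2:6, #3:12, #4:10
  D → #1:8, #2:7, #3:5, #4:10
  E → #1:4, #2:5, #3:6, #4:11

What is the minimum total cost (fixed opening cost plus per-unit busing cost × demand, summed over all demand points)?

372

Open {A, E}; cheapest assignment that respects the capacities:
  A (cap 23, load 22): #1, #4 — cost 12×4 + 10×2 = 68
  E (cap 17, load 17): #2, #3 — cost 7×5 + 10×6 = 95
  Shipping 163, fixed 209 → total 372.
  Any other capacity-feasible assignment to {A, E} ships for at least 163.
Compare {A, D}: its best feasible assignment gives total 385.
Compare {A, C}: its best feasible assignment gives total 398.
Every other set of open sites that can feasibly serve all demand totals ≥ 385 even under its best assignment. Minimum: 372.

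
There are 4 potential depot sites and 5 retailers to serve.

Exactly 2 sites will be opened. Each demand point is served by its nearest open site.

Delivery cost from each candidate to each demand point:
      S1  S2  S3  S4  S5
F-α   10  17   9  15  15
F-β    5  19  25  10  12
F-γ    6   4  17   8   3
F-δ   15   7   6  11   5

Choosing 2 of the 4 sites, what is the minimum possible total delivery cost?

27

Open {F-γ, F-δ}.
  S1→F-γ 6, S2→F-γ 4, S3→F-δ 6, S4→F-γ 8, S5→F-γ 3  ⇒ total 27.
Compare {F-α, F-γ}: total 30.
Compare {F-β, F-δ}: total 33.
No size-2 selection does better; minimum is 27.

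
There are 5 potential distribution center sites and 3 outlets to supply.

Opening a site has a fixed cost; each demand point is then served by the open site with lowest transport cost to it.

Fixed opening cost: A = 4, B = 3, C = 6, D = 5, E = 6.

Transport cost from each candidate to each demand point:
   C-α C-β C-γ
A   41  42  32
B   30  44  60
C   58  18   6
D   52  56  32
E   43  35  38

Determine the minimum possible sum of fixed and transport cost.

Open {B, C}: assign each demand point to its cheapest open site.
  C-α→B 30, C-β→C 18, C-γ→C 6
  transport cost 54, fixed 9 → total 63.
Compare {A, B, C}: transport cost 54 + fixed 13 = 67.
Compare {B, C, D}: transport cost 54 + fixed 14 = 68.
Compare {B, C, E}: transport cost 54 + fixed 15 = 69.
All other subsets cost ≥ 67. Minimum total cost: 63.

63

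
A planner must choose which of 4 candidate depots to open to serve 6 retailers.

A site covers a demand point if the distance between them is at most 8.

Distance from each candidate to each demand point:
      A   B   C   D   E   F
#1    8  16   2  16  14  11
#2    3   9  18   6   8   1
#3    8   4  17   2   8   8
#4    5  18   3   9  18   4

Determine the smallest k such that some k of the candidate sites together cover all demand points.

Coverage sets (demand points within 8 of each site):
  #1: {A, C}
  #2: {A, D, E, F}
  #3: {A, B, D, E, F}
  #4: {A, C, F}
No single site covers all 6 demand points.
But {#1, #3} covers everything, so the minimum is 2.

2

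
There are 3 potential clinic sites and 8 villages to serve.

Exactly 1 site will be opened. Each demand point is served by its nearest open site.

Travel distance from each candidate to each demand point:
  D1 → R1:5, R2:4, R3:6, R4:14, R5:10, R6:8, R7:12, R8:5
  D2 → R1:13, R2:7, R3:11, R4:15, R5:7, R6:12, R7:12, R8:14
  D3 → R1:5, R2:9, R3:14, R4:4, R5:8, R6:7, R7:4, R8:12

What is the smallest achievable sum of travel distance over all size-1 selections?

63

Open {D3}.
  R1→D3 5, R2→D3 9, R3→D3 14, R4→D3 4, R5→D3 8, R6→D3 7, R7→D3 4, R8→D3 12  ⇒ total 63.
Compare {D1}: total 64.
Compare {D2}: total 91.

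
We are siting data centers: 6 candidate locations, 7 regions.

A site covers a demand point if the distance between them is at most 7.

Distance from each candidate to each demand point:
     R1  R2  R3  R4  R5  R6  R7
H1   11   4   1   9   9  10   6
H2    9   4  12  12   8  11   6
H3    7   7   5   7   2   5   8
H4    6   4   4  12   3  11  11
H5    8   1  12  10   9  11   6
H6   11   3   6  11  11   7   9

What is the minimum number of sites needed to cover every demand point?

2

Coverage sets (demand points within 7 of each site):
  H1: {R2, R3, R7}
  H2: {R2, R7}
  H3: {R1, R2, R3, R4, R5, R6}
  H4: {R1, R2, R3, R5}
  H5: {R2, R7}
  H6: {R2, R3, R6}
No single site covers all 7 demand points.
But {H1, H3} covers everything, so the minimum is 2.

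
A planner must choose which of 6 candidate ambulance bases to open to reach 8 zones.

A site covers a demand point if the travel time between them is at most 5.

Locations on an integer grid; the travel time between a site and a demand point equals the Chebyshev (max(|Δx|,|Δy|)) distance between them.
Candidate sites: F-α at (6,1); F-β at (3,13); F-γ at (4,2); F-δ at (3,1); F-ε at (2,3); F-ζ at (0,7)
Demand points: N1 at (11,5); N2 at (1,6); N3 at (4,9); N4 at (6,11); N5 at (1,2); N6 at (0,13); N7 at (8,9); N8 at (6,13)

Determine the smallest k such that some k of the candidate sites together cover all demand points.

Coverage sets (demand points within 5 of each site):
  F-α: {N1, N2, N5}
  F-β: {N3, N4, N6, N7, N8}
  F-γ: {N2, N5}
  F-δ: {N2, N5}
  F-ε: {N2, N5}
  F-ζ: {N2, N3, N5}
No single site covers all 8 demand points.
But {F-α, F-β} covers everything, so the minimum is 2.

2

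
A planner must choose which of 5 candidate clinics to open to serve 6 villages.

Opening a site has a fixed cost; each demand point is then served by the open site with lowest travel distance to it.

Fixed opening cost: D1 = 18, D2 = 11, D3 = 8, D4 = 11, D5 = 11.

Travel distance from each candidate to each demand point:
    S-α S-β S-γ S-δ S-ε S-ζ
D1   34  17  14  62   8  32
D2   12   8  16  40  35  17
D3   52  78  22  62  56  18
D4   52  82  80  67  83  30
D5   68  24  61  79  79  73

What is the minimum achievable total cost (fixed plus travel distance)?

Open {D1, D2}: assign each demand point to its cheapest open site.
  S-α→D2 12, S-β→D2 8, S-γ→D1 14, S-δ→D2 40, S-ε→D1 8, S-ζ→D2 17
  travel distance 99, fixed 29 → total 128.
Compare {D1, D2, D3}: travel distance 99 + fixed 37 = 136.
Compare {D2}: travel distance 128 + fixed 11 = 139.
Compare {D1, D2, D4}: travel distance 99 + fixed 40 = 139.
All other subsets cost ≥ 136. Minimum total cost: 128.

128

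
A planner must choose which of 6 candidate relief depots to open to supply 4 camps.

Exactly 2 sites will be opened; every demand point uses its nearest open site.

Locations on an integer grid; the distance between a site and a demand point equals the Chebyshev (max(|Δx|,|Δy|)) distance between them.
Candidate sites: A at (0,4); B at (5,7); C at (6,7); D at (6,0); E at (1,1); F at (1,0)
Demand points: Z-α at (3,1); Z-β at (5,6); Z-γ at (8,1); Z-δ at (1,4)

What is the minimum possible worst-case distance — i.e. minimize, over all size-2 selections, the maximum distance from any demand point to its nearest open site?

Open {B, D}.
  Farthest demand point is Z-δ at distance 4 (to B); all others are ≤ 4.
With {A, D} the worst case is 5.
With {C, D} the worst case is 5.
No size-2 selection achieves below 4.

4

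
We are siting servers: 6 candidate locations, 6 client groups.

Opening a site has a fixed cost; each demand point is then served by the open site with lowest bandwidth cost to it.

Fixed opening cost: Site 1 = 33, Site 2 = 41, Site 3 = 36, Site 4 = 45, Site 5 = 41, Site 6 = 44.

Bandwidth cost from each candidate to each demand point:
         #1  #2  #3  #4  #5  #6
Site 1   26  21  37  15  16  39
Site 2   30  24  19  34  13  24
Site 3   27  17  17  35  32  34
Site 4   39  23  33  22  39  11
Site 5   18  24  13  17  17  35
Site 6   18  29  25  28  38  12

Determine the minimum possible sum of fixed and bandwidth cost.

Open {Site 5}: assign each demand point to its cheapest open site.
  #1→Site 5 18, #2→Site 5 24, #3→Site 5 13, #4→Site 5 17, #5→Site 5 17, #6→Site 5 35
  bandwidth cost 124, fixed 41 → total 165.
Compare {Site 1, Site 6}: bandwidth cost 107 + fixed 77 = 184.
Compare {Site 2}: bandwidth cost 144 + fixed 41 = 185.
Compare {Site 4, Site 5}: bandwidth cost 99 + fixed 86 = 185.
All other subsets cost ≥ 184. Minimum total cost: 165.

165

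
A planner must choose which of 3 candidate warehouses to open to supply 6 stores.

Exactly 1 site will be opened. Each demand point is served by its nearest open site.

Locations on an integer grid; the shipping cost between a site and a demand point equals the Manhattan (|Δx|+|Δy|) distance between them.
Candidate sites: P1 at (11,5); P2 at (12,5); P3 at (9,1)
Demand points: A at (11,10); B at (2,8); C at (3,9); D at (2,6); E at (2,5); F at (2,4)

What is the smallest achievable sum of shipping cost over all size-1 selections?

Open {P1}.
  A→P1 5, B→P1 12, C→P1 12, D→P1 10, E→P1 9, F→P1 10  ⇒ total 58.
Compare {P2}: total 64.
Compare {P3}: total 72.

58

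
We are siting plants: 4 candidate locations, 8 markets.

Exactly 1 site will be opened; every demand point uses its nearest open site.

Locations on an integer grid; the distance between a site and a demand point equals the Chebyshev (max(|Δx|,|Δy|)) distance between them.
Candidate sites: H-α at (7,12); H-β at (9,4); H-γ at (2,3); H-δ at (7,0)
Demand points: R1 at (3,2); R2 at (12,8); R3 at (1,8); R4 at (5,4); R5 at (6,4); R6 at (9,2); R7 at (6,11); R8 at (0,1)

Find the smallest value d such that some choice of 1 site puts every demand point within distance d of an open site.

9

Open {H-β}.
  Farthest demand point is R8 at distance 9 (to H-β); all others are ≤ 9.
With {H-γ} the worst case is 10.
With {H-α} the worst case is 11.
No size-1 selection achieves below 9.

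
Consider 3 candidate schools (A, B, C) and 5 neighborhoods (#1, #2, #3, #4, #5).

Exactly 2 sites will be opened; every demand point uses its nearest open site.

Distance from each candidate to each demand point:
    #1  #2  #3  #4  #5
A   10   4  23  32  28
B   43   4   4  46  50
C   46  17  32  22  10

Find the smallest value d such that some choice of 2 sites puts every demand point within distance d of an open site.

23

Open {A, C}.
  Farthest demand point is #3 at distance 23 (to A); all others are ≤ 23.
With {A, B} the worst case is 32.
With {B, C} the worst case is 43.
No size-2 selection achieves below 23.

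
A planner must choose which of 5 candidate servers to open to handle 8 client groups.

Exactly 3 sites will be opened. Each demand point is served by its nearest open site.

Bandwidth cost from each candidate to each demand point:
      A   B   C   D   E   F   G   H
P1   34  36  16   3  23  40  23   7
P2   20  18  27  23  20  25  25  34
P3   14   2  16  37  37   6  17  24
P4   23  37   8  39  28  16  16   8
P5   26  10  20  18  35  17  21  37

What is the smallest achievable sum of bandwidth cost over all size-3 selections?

79

Open {P1, P3, P4}.
  A→P3 14, B→P3 2, C→P4 8, D→P1 3, E→P1 23, F→P3 6, G→P4 16, H→P1 7  ⇒ total 79.
Compare {P1, P2, P3}: total 85.
Compare {P1, P3, P5}: total 88.
No size-3 selection does better; minimum is 79.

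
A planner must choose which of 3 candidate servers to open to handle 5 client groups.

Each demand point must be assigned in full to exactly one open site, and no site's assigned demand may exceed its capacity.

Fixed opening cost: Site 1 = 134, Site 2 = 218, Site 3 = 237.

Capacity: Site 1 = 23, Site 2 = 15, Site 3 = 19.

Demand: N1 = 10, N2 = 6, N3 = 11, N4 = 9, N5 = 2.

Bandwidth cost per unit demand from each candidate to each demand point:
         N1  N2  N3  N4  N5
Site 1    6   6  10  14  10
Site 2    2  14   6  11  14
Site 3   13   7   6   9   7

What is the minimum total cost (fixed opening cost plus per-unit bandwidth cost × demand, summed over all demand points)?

Open {Site 1, Site 3}; cheapest assignment that respects the capacities:
  Site 1 (cap 23, load 21): N1, N3 — cost 10×6 + 11×10 = 170
  Site 3 (cap 19, load 17): N2, N4, N5 — cost 6×7 + 9×9 + 2×7 = 137
  Shipping 307, fixed 371 → total 678.
  Any other capacity-feasible assignment to {Site 1, Site 3} ships for at least 307.
Compare {Site 1, Site 2}: its best feasible assignment gives total 725.
Compare {Site 1, Site 2, Site 3}: its best feasible assignment gives total 846.
Every other set of open sites that can feasibly serve all demand totals ≥ 725 even under its best assignment. Minimum: 678.

678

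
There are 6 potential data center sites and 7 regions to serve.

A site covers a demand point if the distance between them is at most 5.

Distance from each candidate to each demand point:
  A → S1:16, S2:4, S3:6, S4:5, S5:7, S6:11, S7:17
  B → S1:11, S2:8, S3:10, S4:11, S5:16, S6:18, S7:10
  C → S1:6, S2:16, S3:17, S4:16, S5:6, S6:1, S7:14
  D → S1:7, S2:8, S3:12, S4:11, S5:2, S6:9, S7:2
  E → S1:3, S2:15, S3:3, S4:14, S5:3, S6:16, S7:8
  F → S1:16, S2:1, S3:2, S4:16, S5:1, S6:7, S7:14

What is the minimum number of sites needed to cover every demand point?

Coverage sets (demand points within 5 of each site):
  A: {S2, S4}
  B: {}
  C: {S6}
  D: {S5, S7}
  E: {S1, S3, S5}
  F: {S2, S3, S5}
No 3 sites suffice: every size-3 union leaves at least one demand point uncovered.
But {A, C, D, E} covers everything, so the minimum is 4.

4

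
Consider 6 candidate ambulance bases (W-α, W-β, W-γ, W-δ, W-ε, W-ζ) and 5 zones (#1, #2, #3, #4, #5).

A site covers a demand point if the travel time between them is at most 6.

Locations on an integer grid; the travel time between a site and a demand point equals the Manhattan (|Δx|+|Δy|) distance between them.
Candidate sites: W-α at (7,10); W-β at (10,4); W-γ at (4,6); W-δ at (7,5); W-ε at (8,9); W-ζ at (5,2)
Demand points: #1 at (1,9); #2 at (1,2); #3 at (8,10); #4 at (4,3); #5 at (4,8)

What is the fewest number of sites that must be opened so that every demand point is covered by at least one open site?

Coverage sets (demand points within 6 of each site):
  W-α: {#3, #5}
  W-β: {}
  W-γ: {#1, #4, #5}
  W-δ: {#3, #4, #5}
  W-ε: {#3, #5}
  W-ζ: {#2, #4}
No 2 sites suffice: every size-2 union leaves at least one demand point uncovered.
But {W-α, W-γ, W-ζ} covers everything, so the minimum is 3.

3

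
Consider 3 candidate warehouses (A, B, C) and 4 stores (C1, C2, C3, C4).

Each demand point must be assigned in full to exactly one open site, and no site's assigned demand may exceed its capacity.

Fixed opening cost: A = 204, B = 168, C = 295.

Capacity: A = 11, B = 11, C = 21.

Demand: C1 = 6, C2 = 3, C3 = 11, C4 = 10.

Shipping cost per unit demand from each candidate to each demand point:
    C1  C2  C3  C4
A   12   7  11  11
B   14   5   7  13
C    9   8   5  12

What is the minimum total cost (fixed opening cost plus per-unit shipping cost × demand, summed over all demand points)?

726

Open {B, C}; cheapest assignment that respects the capacities:
  B (cap 11, load 10): C4 — cost 10×13 = 130
  C (cap 21, load 20): C1, C2, C3 — cost 6×9 + 3×8 + 11×5 = 133
  Shipping 263, fixed 463 → total 726.
  Any other capacity-feasible assignment to {B, C} ships for at least 263.
Compare {A, C}: its best feasible assignment gives total 742.
Compare {A, B, C}: its best feasible assignment gives total 901.
Every other set of open sites that can feasibly serve all demand totals ≥ 742 even under its best assignment. Minimum: 726.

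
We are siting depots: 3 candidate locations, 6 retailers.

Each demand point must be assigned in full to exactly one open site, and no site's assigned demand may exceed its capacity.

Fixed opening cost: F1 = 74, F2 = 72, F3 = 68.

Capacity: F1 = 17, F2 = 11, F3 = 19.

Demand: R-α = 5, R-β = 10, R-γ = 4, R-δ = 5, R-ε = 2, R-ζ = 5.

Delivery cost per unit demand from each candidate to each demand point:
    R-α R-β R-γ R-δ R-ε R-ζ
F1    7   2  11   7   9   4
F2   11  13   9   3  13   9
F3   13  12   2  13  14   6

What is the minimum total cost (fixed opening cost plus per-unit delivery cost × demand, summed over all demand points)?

Open {F1, F3}; cheapest assignment that respects the capacities:
  F1 (cap 17, load 17): R-α, R-β, R-ε — cost 5×7 + 10×2 + 2×9 = 73
  F3 (cap 19, load 14): R-γ, R-δ, R-ζ — cost 4×2 + 5×13 + 5×6 = 103
  Shipping 176, fixed 142 → total 318.
  Any other capacity-feasible assignment to {F1, F3} ships for at least 176.
Compare {F1, F2, F3}: its best feasible assignment gives total 340.
Every other set of open sites that can feasibly serve all demand totals ≥ 340 even under its best assignment. Minimum: 318.

318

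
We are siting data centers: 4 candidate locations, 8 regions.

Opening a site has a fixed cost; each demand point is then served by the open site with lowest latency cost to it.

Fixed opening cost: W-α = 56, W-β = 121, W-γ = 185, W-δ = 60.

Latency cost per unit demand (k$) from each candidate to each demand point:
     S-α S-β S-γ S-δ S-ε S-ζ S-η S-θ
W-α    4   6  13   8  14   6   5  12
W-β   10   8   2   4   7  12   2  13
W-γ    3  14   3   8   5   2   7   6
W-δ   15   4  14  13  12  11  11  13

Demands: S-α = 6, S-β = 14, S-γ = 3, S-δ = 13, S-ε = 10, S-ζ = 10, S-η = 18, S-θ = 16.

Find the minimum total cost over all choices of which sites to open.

Open {W-β, W-γ}: assign each demand point to its cheapest open site.
  S-α→W-γ 6×3=18, S-β→W-β 14×8=112, S-γ→W-β 3×2=6, S-δ→W-β 13×4=52, S-ε→W-γ 10×5=50, S-ζ→W-γ 10×2=20, S-η→W-β 18×2=36, S-θ→W-γ 16×6=96
  latency cost 390, fixed 306 → total 696.
Compare {W-β, W-γ, W-δ}: latency cost 334 + fixed 366 = 700.
Compare {W-α, W-β}: latency cost 524 + fixed 177 = 701.
Compare {W-α, W-γ}: latency cost 471 + fixed 241 = 712.
All other subsets cost ≥ 700. Minimum total cost: 696.

696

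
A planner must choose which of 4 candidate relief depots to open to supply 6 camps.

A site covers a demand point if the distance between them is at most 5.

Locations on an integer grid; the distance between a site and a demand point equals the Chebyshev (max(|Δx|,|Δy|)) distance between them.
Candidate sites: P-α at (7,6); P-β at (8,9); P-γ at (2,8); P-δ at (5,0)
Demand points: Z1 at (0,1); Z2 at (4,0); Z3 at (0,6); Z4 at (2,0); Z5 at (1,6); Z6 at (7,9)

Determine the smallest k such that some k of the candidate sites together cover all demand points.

2

Coverage sets (demand points within 5 of each site):
  P-α: {Z6}
  P-β: {Z6}
  P-γ: {Z3, Z5, Z6}
  P-δ: {Z1, Z2, Z4}
No single site covers all 6 demand points.
But {P-γ, P-δ} covers everything, so the minimum is 2.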